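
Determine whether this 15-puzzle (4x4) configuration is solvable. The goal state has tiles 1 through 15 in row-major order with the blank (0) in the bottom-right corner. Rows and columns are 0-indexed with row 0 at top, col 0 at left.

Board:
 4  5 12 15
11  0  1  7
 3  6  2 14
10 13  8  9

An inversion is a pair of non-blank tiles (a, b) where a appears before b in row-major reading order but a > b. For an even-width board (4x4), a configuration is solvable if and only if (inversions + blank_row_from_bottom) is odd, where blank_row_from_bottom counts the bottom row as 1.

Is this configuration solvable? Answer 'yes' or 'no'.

Inversions: 47
Blank is in row 1 (0-indexed from top), which is row 3 counting from the bottom (bottom = 1).
47 + 3 = 50, which is even, so the puzzle is not solvable.

Answer: no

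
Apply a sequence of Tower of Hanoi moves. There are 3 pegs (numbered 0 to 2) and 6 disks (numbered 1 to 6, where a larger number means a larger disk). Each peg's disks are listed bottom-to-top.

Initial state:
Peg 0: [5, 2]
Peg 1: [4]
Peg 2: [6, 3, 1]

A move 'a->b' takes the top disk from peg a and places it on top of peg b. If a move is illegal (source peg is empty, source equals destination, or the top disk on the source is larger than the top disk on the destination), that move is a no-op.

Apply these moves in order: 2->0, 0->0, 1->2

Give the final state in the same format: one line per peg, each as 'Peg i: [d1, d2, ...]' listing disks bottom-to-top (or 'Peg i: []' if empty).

Answer: Peg 0: [5, 2, 1]
Peg 1: [4]
Peg 2: [6, 3]

Derivation:
After move 1 (2->0):
Peg 0: [5, 2, 1]
Peg 1: [4]
Peg 2: [6, 3]

After move 2 (0->0):
Peg 0: [5, 2, 1]
Peg 1: [4]
Peg 2: [6, 3]

After move 3 (1->2):
Peg 0: [5, 2, 1]
Peg 1: [4]
Peg 2: [6, 3]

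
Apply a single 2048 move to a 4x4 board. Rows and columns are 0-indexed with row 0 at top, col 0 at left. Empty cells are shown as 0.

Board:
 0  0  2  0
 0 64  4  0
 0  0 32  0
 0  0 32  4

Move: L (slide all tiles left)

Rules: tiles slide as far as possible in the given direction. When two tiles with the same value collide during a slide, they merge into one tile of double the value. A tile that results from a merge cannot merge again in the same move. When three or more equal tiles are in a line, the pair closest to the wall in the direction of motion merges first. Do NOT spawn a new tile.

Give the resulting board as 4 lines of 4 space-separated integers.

Answer:  2  0  0  0
64  4  0  0
32  0  0  0
32  4  0  0

Derivation:
Slide left:
row 0: [0, 0, 2, 0] -> [2, 0, 0, 0]
row 1: [0, 64, 4, 0] -> [64, 4, 0, 0]
row 2: [0, 0, 32, 0] -> [32, 0, 0, 0]
row 3: [0, 0, 32, 4] -> [32, 4, 0, 0]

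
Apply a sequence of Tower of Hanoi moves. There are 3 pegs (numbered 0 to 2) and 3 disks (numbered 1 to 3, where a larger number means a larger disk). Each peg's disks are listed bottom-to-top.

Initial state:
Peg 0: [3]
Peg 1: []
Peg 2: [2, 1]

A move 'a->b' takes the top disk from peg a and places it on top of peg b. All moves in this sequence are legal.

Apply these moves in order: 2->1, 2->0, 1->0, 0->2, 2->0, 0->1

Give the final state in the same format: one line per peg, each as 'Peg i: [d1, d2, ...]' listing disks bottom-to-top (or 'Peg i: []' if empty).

Answer: Peg 0: [3, 2]
Peg 1: [1]
Peg 2: []

Derivation:
After move 1 (2->1):
Peg 0: [3]
Peg 1: [1]
Peg 2: [2]

After move 2 (2->0):
Peg 0: [3, 2]
Peg 1: [1]
Peg 2: []

After move 3 (1->0):
Peg 0: [3, 2, 1]
Peg 1: []
Peg 2: []

After move 4 (0->2):
Peg 0: [3, 2]
Peg 1: []
Peg 2: [1]

After move 5 (2->0):
Peg 0: [3, 2, 1]
Peg 1: []
Peg 2: []

After move 6 (0->1):
Peg 0: [3, 2]
Peg 1: [1]
Peg 2: []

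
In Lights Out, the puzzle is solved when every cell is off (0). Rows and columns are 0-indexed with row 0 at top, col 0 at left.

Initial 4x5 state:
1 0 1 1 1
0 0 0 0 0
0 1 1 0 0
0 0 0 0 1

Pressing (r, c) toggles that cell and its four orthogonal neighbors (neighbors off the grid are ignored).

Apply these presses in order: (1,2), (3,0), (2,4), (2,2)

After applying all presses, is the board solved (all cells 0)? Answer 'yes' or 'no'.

Answer: no

Derivation:
After press 1 at (1,2):
1 0 0 1 1
0 1 1 1 0
0 1 0 0 0
0 0 0 0 1

After press 2 at (3,0):
1 0 0 1 1
0 1 1 1 0
1 1 0 0 0
1 1 0 0 1

After press 3 at (2,4):
1 0 0 1 1
0 1 1 1 1
1 1 0 1 1
1 1 0 0 0

After press 4 at (2,2):
1 0 0 1 1
0 1 0 1 1
1 0 1 0 1
1 1 1 0 0

Lights still on: 12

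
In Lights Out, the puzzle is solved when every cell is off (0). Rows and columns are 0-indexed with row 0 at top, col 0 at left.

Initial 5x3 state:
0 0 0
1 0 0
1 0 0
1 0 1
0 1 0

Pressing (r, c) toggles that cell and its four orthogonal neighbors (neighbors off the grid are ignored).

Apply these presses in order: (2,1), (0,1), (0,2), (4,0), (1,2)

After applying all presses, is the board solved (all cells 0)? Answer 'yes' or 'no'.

After press 1 at (2,1):
0 0 0
1 1 0
0 1 1
1 1 1
0 1 0

After press 2 at (0,1):
1 1 1
1 0 0
0 1 1
1 1 1
0 1 0

After press 3 at (0,2):
1 0 0
1 0 1
0 1 1
1 1 1
0 1 0

After press 4 at (4,0):
1 0 0
1 0 1
0 1 1
0 1 1
1 0 0

After press 5 at (1,2):
1 0 1
1 1 0
0 1 0
0 1 1
1 0 0

Lights still on: 8

Answer: no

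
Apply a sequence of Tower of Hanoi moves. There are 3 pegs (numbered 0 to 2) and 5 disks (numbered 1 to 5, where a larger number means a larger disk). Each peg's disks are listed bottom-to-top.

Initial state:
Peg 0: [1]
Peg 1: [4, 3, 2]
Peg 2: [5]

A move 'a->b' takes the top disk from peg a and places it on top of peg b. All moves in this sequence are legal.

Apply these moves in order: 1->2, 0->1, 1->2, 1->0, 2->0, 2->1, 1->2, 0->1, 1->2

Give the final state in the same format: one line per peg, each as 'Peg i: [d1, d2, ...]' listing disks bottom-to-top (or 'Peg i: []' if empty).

After move 1 (1->2):
Peg 0: [1]
Peg 1: [4, 3]
Peg 2: [5, 2]

After move 2 (0->1):
Peg 0: []
Peg 1: [4, 3, 1]
Peg 2: [5, 2]

After move 3 (1->2):
Peg 0: []
Peg 1: [4, 3]
Peg 2: [5, 2, 1]

After move 4 (1->0):
Peg 0: [3]
Peg 1: [4]
Peg 2: [5, 2, 1]

After move 5 (2->0):
Peg 0: [3, 1]
Peg 1: [4]
Peg 2: [5, 2]

After move 6 (2->1):
Peg 0: [3, 1]
Peg 1: [4, 2]
Peg 2: [5]

After move 7 (1->2):
Peg 0: [3, 1]
Peg 1: [4]
Peg 2: [5, 2]

After move 8 (0->1):
Peg 0: [3]
Peg 1: [4, 1]
Peg 2: [5, 2]

After move 9 (1->2):
Peg 0: [3]
Peg 1: [4]
Peg 2: [5, 2, 1]

Answer: Peg 0: [3]
Peg 1: [4]
Peg 2: [5, 2, 1]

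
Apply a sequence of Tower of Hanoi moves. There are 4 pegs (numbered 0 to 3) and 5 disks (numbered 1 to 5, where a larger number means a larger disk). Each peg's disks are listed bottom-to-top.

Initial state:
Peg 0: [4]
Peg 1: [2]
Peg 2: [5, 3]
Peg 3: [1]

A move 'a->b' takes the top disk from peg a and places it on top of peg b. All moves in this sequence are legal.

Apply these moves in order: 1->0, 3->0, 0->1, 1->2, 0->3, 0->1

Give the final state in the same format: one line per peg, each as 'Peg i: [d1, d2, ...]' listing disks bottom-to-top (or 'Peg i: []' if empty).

Answer: Peg 0: []
Peg 1: [4]
Peg 2: [5, 3, 1]
Peg 3: [2]

Derivation:
After move 1 (1->0):
Peg 0: [4, 2]
Peg 1: []
Peg 2: [5, 3]
Peg 3: [1]

After move 2 (3->0):
Peg 0: [4, 2, 1]
Peg 1: []
Peg 2: [5, 3]
Peg 3: []

After move 3 (0->1):
Peg 0: [4, 2]
Peg 1: [1]
Peg 2: [5, 3]
Peg 3: []

After move 4 (1->2):
Peg 0: [4, 2]
Peg 1: []
Peg 2: [5, 3, 1]
Peg 3: []

After move 5 (0->3):
Peg 0: [4]
Peg 1: []
Peg 2: [5, 3, 1]
Peg 3: [2]

After move 6 (0->1):
Peg 0: []
Peg 1: [4]
Peg 2: [5, 3, 1]
Peg 3: [2]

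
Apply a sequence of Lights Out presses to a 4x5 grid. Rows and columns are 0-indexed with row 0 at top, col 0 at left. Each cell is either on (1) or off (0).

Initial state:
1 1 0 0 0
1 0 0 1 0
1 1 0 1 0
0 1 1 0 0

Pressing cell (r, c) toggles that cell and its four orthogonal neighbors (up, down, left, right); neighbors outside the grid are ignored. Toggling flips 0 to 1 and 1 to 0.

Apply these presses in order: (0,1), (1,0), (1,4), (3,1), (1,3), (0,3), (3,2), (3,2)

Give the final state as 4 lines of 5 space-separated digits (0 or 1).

After press 1 at (0,1):
0 0 1 0 0
1 1 0 1 0
1 1 0 1 0
0 1 1 0 0

After press 2 at (1,0):
1 0 1 0 0
0 0 0 1 0
0 1 0 1 0
0 1 1 0 0

After press 3 at (1,4):
1 0 1 0 1
0 0 0 0 1
0 1 0 1 1
0 1 1 0 0

After press 4 at (3,1):
1 0 1 0 1
0 0 0 0 1
0 0 0 1 1
1 0 0 0 0

After press 5 at (1,3):
1 0 1 1 1
0 0 1 1 0
0 0 0 0 1
1 0 0 0 0

After press 6 at (0,3):
1 0 0 0 0
0 0 1 0 0
0 0 0 0 1
1 0 0 0 0

After press 7 at (3,2):
1 0 0 0 0
0 0 1 0 0
0 0 1 0 1
1 1 1 1 0

After press 8 at (3,2):
1 0 0 0 0
0 0 1 0 0
0 0 0 0 1
1 0 0 0 0

Answer: 1 0 0 0 0
0 0 1 0 0
0 0 0 0 1
1 0 0 0 0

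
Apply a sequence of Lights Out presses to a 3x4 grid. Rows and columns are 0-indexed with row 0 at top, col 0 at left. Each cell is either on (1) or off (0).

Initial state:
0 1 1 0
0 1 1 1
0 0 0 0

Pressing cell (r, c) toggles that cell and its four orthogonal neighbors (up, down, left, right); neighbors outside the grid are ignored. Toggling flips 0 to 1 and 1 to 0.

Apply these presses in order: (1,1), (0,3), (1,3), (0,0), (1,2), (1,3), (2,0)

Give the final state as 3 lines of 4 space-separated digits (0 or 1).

After press 1 at (1,1):
0 0 1 0
1 0 0 1
0 1 0 0

After press 2 at (0,3):
0 0 0 1
1 0 0 0
0 1 0 0

After press 3 at (1,3):
0 0 0 0
1 0 1 1
0 1 0 1

After press 4 at (0,0):
1 1 0 0
0 0 1 1
0 1 0 1

After press 5 at (1,2):
1 1 1 0
0 1 0 0
0 1 1 1

After press 6 at (1,3):
1 1 1 1
0 1 1 1
0 1 1 0

After press 7 at (2,0):
1 1 1 1
1 1 1 1
1 0 1 0

Answer: 1 1 1 1
1 1 1 1
1 0 1 0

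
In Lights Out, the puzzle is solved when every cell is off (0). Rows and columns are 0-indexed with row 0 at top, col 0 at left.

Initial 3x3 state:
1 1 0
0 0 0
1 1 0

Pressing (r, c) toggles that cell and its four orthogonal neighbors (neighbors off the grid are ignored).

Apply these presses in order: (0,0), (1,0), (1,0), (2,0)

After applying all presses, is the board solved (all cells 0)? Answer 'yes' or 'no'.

After press 1 at (0,0):
0 0 0
1 0 0
1 1 0

After press 2 at (1,0):
1 0 0
0 1 0
0 1 0

After press 3 at (1,0):
0 0 0
1 0 0
1 1 0

After press 4 at (2,0):
0 0 0
0 0 0
0 0 0

Lights still on: 0

Answer: yes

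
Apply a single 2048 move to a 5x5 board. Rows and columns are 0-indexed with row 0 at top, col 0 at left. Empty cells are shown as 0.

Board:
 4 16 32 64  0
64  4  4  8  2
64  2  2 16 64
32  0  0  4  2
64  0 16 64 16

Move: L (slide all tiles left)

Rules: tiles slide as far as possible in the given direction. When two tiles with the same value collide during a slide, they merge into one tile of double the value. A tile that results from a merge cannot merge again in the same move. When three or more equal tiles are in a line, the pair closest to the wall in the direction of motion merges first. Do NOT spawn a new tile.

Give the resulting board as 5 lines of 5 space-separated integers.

Slide left:
row 0: [4, 16, 32, 64, 0] -> [4, 16, 32, 64, 0]
row 1: [64, 4, 4, 8, 2] -> [64, 8, 8, 2, 0]
row 2: [64, 2, 2, 16, 64] -> [64, 4, 16, 64, 0]
row 3: [32, 0, 0, 4, 2] -> [32, 4, 2, 0, 0]
row 4: [64, 0, 16, 64, 16] -> [64, 16, 64, 16, 0]

Answer:  4 16 32 64  0
64  8  8  2  0
64  4 16 64  0
32  4  2  0  0
64 16 64 16  0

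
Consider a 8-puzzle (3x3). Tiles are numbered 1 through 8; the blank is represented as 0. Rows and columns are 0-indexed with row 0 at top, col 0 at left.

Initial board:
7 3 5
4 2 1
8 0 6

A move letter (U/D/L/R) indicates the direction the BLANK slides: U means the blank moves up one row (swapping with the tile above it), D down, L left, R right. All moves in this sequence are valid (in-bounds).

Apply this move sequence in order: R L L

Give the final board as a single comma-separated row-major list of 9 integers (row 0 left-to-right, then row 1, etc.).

After move 1 (R):
7 3 5
4 2 1
8 6 0

After move 2 (L):
7 3 5
4 2 1
8 0 6

After move 3 (L):
7 3 5
4 2 1
0 8 6

Answer: 7, 3, 5, 4, 2, 1, 0, 8, 6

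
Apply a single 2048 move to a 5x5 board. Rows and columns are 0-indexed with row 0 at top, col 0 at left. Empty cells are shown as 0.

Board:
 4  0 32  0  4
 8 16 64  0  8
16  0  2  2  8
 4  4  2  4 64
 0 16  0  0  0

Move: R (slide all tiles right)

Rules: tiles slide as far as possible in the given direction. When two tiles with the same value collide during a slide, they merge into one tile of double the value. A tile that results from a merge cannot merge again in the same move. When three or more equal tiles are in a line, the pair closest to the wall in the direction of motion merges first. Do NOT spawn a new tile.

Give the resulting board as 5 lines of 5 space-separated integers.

Slide right:
row 0: [4, 0, 32, 0, 4] -> [0, 0, 4, 32, 4]
row 1: [8, 16, 64, 0, 8] -> [0, 8, 16, 64, 8]
row 2: [16, 0, 2, 2, 8] -> [0, 0, 16, 4, 8]
row 3: [4, 4, 2, 4, 64] -> [0, 8, 2, 4, 64]
row 4: [0, 16, 0, 0, 0] -> [0, 0, 0, 0, 16]

Answer:  0  0  4 32  4
 0  8 16 64  8
 0  0 16  4  8
 0  8  2  4 64
 0  0  0  0 16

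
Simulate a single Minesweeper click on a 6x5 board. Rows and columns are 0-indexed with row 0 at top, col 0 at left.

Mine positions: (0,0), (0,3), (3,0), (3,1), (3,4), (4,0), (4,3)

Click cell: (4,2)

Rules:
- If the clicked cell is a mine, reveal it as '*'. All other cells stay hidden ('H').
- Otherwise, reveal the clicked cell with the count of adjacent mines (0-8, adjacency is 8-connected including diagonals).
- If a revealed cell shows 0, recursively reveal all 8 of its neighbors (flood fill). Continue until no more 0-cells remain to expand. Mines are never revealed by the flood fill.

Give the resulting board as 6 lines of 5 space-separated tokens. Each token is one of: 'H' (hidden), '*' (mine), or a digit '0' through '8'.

H H H H H
H H H H H
H H H H H
H H H H H
H H 2 H H
H H H H H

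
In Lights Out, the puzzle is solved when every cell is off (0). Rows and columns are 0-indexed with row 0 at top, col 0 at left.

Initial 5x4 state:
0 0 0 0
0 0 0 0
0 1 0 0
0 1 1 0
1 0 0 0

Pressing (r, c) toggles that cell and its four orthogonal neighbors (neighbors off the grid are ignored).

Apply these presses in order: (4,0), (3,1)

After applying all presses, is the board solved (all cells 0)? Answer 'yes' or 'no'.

Answer: yes

Derivation:
After press 1 at (4,0):
0 0 0 0
0 0 0 0
0 1 0 0
1 1 1 0
0 1 0 0

After press 2 at (3,1):
0 0 0 0
0 0 0 0
0 0 0 0
0 0 0 0
0 0 0 0

Lights still on: 0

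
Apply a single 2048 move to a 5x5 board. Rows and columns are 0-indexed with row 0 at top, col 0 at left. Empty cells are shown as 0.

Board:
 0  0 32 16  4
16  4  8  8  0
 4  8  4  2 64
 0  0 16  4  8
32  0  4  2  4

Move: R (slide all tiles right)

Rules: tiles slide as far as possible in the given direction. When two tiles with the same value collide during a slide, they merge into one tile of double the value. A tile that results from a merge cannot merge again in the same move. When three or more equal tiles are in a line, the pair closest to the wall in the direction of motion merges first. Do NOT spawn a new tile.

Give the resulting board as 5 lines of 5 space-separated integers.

Slide right:
row 0: [0, 0, 32, 16, 4] -> [0, 0, 32, 16, 4]
row 1: [16, 4, 8, 8, 0] -> [0, 0, 16, 4, 16]
row 2: [4, 8, 4, 2, 64] -> [4, 8, 4, 2, 64]
row 3: [0, 0, 16, 4, 8] -> [0, 0, 16, 4, 8]
row 4: [32, 0, 4, 2, 4] -> [0, 32, 4, 2, 4]

Answer:  0  0 32 16  4
 0  0 16  4 16
 4  8  4  2 64
 0  0 16  4  8
 0 32  4  2  4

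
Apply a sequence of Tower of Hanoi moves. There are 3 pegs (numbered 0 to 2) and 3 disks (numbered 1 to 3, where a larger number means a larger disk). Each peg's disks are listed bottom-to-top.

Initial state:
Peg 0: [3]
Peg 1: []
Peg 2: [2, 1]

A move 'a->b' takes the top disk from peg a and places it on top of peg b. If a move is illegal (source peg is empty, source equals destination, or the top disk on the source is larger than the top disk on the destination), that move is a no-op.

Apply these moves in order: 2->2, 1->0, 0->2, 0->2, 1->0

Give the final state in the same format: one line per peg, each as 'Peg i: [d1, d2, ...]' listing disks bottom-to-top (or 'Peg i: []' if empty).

Answer: Peg 0: [3]
Peg 1: []
Peg 2: [2, 1]

Derivation:
After move 1 (2->2):
Peg 0: [3]
Peg 1: []
Peg 2: [2, 1]

After move 2 (1->0):
Peg 0: [3]
Peg 1: []
Peg 2: [2, 1]

After move 3 (0->2):
Peg 0: [3]
Peg 1: []
Peg 2: [2, 1]

After move 4 (0->2):
Peg 0: [3]
Peg 1: []
Peg 2: [2, 1]

After move 5 (1->0):
Peg 0: [3]
Peg 1: []
Peg 2: [2, 1]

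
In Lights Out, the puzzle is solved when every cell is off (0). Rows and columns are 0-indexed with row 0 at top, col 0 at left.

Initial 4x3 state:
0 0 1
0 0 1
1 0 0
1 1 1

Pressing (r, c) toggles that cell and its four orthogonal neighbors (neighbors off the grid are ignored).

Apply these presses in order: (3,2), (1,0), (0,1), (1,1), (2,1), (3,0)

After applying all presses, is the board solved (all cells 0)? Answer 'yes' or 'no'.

After press 1 at (3,2):
0 0 1
0 0 1
1 0 1
1 0 0

After press 2 at (1,0):
1 0 1
1 1 1
0 0 1
1 0 0

After press 3 at (0,1):
0 1 0
1 0 1
0 0 1
1 0 0

After press 4 at (1,1):
0 0 0
0 1 0
0 1 1
1 0 0

After press 5 at (2,1):
0 0 0
0 0 0
1 0 0
1 1 0

After press 6 at (3,0):
0 0 0
0 0 0
0 0 0
0 0 0

Lights still on: 0

Answer: yes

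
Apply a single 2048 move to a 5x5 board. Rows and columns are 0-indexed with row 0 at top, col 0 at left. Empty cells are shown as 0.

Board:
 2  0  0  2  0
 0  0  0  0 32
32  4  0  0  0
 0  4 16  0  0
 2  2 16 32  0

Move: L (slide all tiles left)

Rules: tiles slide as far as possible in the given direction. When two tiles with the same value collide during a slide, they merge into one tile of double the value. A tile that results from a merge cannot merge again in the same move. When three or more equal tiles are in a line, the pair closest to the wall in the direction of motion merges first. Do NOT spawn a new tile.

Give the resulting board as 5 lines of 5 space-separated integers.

Answer:  4  0  0  0  0
32  0  0  0  0
32  4  0  0  0
 4 16  0  0  0
 4 16 32  0  0

Derivation:
Slide left:
row 0: [2, 0, 0, 2, 0] -> [4, 0, 0, 0, 0]
row 1: [0, 0, 0, 0, 32] -> [32, 0, 0, 0, 0]
row 2: [32, 4, 0, 0, 0] -> [32, 4, 0, 0, 0]
row 3: [0, 4, 16, 0, 0] -> [4, 16, 0, 0, 0]
row 4: [2, 2, 16, 32, 0] -> [4, 16, 32, 0, 0]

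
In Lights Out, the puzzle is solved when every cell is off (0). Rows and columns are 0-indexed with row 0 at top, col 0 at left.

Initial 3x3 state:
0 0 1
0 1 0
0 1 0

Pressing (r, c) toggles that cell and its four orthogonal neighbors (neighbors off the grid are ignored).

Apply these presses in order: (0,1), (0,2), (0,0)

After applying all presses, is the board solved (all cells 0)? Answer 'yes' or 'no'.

Answer: no

Derivation:
After press 1 at (0,1):
1 1 0
0 0 0
0 1 0

After press 2 at (0,2):
1 0 1
0 0 1
0 1 0

After press 3 at (0,0):
0 1 1
1 0 1
0 1 0

Lights still on: 5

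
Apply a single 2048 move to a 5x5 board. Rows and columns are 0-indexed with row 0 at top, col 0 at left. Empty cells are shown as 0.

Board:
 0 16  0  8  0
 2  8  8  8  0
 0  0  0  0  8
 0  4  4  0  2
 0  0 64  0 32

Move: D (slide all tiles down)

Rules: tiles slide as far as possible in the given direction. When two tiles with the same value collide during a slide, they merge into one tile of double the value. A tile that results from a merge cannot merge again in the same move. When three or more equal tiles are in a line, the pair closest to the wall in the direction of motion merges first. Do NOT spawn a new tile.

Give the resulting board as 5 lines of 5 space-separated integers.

Slide down:
col 0: [0, 2, 0, 0, 0] -> [0, 0, 0, 0, 2]
col 1: [16, 8, 0, 4, 0] -> [0, 0, 16, 8, 4]
col 2: [0, 8, 0, 4, 64] -> [0, 0, 8, 4, 64]
col 3: [8, 8, 0, 0, 0] -> [0, 0, 0, 0, 16]
col 4: [0, 0, 8, 2, 32] -> [0, 0, 8, 2, 32]

Answer:  0  0  0  0  0
 0  0  0  0  0
 0 16  8  0  8
 0  8  4  0  2
 2  4 64 16 32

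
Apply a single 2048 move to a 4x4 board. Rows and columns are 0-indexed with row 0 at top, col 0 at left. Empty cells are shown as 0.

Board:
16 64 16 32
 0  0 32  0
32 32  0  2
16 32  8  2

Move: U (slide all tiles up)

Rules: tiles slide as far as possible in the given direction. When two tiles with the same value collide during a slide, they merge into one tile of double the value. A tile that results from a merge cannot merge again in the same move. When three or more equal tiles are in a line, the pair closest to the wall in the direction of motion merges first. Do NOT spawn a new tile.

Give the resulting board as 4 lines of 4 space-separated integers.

Answer: 16 64 16 32
32 64 32  4
16  0  8  0
 0  0  0  0

Derivation:
Slide up:
col 0: [16, 0, 32, 16] -> [16, 32, 16, 0]
col 1: [64, 0, 32, 32] -> [64, 64, 0, 0]
col 2: [16, 32, 0, 8] -> [16, 32, 8, 0]
col 3: [32, 0, 2, 2] -> [32, 4, 0, 0]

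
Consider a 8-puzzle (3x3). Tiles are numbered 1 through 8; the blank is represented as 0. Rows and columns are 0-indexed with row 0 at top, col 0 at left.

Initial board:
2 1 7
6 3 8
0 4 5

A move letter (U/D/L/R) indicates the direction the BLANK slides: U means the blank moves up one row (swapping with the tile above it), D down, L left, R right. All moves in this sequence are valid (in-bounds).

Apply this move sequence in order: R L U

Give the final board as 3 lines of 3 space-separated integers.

Answer: 2 1 7
0 3 8
6 4 5

Derivation:
After move 1 (R):
2 1 7
6 3 8
4 0 5

After move 2 (L):
2 1 7
6 3 8
0 4 5

After move 3 (U):
2 1 7
0 3 8
6 4 5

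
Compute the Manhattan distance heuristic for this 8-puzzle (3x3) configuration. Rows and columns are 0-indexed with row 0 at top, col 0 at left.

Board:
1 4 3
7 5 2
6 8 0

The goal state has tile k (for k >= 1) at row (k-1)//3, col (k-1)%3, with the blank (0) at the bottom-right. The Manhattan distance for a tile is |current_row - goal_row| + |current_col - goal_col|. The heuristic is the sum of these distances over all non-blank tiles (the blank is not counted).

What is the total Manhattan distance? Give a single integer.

Answer: 8

Derivation:
Tile 1: (0,0)->(0,0) = 0
Tile 4: (0,1)->(1,0) = 2
Tile 3: (0,2)->(0,2) = 0
Tile 7: (1,0)->(2,0) = 1
Tile 5: (1,1)->(1,1) = 0
Tile 2: (1,2)->(0,1) = 2
Tile 6: (2,0)->(1,2) = 3
Tile 8: (2,1)->(2,1) = 0
Sum: 0 + 2 + 0 + 1 + 0 + 2 + 3 + 0 = 8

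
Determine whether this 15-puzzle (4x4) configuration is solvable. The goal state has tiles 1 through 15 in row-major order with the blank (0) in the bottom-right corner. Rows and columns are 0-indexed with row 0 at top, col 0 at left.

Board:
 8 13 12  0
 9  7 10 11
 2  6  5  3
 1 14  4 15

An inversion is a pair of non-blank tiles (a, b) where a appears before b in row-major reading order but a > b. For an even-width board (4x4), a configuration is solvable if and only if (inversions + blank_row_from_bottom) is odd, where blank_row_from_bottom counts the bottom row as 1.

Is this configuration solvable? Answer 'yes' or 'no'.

Inversions: 63
Blank is in row 0 (0-indexed from top), which is row 4 counting from the bottom (bottom = 1).
63 + 4 = 67, which is odd, so the puzzle is solvable.

Answer: yes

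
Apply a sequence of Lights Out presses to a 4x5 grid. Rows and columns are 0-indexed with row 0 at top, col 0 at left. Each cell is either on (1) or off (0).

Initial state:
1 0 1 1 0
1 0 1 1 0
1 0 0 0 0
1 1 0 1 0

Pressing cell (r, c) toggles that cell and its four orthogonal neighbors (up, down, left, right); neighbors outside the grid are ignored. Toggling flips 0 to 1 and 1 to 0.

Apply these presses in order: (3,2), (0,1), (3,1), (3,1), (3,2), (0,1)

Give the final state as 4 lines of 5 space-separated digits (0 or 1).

After press 1 at (3,2):
1 0 1 1 0
1 0 1 1 0
1 0 1 0 0
1 0 1 0 0

After press 2 at (0,1):
0 1 0 1 0
1 1 1 1 0
1 0 1 0 0
1 0 1 0 0

After press 3 at (3,1):
0 1 0 1 0
1 1 1 1 0
1 1 1 0 0
0 1 0 0 0

After press 4 at (3,1):
0 1 0 1 0
1 1 1 1 0
1 0 1 0 0
1 0 1 0 0

After press 5 at (3,2):
0 1 0 1 0
1 1 1 1 0
1 0 0 0 0
1 1 0 1 0

After press 6 at (0,1):
1 0 1 1 0
1 0 1 1 0
1 0 0 0 0
1 1 0 1 0

Answer: 1 0 1 1 0
1 0 1 1 0
1 0 0 0 0
1 1 0 1 0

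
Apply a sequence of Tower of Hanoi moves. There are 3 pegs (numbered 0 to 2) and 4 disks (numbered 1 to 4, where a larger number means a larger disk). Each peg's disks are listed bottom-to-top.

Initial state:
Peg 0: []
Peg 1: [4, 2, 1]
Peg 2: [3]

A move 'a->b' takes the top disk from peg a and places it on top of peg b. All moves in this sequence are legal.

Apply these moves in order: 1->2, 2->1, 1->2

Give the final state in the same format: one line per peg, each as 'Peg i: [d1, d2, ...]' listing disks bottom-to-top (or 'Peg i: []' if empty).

Answer: Peg 0: []
Peg 1: [4, 2]
Peg 2: [3, 1]

Derivation:
After move 1 (1->2):
Peg 0: []
Peg 1: [4, 2]
Peg 2: [3, 1]

After move 2 (2->1):
Peg 0: []
Peg 1: [4, 2, 1]
Peg 2: [3]

After move 3 (1->2):
Peg 0: []
Peg 1: [4, 2]
Peg 2: [3, 1]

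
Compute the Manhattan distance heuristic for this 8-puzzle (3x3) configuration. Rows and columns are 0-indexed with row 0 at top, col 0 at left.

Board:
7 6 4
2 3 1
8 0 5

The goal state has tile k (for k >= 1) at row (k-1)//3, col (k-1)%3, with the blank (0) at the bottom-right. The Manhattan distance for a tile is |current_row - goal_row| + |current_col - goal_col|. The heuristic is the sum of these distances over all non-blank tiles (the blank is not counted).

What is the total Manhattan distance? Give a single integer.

Tile 7: at (0,0), goal (2,0), distance |0-2|+|0-0| = 2
Tile 6: at (0,1), goal (1,2), distance |0-1|+|1-2| = 2
Tile 4: at (0,2), goal (1,0), distance |0-1|+|2-0| = 3
Tile 2: at (1,0), goal (0,1), distance |1-0|+|0-1| = 2
Tile 3: at (1,1), goal (0,2), distance |1-0|+|1-2| = 2
Tile 1: at (1,2), goal (0,0), distance |1-0|+|2-0| = 3
Tile 8: at (2,0), goal (2,1), distance |2-2|+|0-1| = 1
Tile 5: at (2,2), goal (1,1), distance |2-1|+|2-1| = 2
Sum: 2 + 2 + 3 + 2 + 2 + 3 + 1 + 2 = 17

Answer: 17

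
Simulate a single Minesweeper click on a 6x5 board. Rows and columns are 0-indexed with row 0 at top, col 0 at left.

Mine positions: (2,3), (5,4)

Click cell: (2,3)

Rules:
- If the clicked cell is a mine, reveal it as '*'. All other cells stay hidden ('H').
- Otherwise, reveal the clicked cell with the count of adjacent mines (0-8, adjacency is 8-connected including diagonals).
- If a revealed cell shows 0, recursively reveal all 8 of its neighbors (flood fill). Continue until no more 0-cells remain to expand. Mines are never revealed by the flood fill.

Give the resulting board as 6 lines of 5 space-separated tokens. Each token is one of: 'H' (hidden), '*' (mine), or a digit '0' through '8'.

H H H H H
H H H H H
H H H * H
H H H H H
H H H H H
H H H H H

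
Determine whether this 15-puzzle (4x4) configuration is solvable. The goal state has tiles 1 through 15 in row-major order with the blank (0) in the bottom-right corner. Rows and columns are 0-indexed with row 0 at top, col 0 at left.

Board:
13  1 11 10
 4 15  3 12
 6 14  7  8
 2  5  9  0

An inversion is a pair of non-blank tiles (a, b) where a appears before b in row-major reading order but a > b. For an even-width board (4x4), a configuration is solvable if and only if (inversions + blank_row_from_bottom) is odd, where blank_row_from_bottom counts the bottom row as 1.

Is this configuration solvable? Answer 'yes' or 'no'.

Answer: yes

Derivation:
Inversions: 58
Blank is in row 3 (0-indexed from top), which is row 1 counting from the bottom (bottom = 1).
58 + 1 = 59, which is odd, so the puzzle is solvable.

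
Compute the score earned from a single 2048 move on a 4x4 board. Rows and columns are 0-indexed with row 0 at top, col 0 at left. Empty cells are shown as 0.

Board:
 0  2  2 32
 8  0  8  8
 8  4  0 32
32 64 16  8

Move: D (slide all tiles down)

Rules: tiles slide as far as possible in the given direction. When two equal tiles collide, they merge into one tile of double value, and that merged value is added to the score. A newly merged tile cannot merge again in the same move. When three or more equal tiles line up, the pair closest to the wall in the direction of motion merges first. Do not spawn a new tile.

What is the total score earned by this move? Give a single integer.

Answer: 16

Derivation:
Slide down:
col 0: [0, 8, 8, 32] -> [0, 0, 16, 32]  score +16 (running 16)
col 1: [2, 0, 4, 64] -> [0, 2, 4, 64]  score +0 (running 16)
col 2: [2, 8, 0, 16] -> [0, 2, 8, 16]  score +0 (running 16)
col 3: [32, 8, 32, 8] -> [32, 8, 32, 8]  score +0 (running 16)
Board after move:
 0  0  0 32
 0  2  2  8
16  4  8 32
32 64 16  8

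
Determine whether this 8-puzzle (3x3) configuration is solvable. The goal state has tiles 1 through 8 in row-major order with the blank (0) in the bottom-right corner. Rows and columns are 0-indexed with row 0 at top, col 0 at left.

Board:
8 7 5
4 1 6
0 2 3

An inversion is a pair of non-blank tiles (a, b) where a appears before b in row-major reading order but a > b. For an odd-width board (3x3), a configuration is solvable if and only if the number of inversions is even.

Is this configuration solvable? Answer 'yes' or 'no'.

Inversions (pairs i<j in row-major order where tile[i] > tile[j] > 0): 22
22 is even, so the puzzle is solvable.

Answer: yes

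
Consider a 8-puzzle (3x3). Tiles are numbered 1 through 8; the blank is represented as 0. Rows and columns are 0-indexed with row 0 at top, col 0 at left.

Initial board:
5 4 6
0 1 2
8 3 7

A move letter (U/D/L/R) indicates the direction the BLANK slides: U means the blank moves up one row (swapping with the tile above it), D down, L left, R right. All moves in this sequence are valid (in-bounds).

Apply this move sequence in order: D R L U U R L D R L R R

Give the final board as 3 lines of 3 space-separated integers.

After move 1 (D):
5 4 6
8 1 2
0 3 7

After move 2 (R):
5 4 6
8 1 2
3 0 7

After move 3 (L):
5 4 6
8 1 2
0 3 7

After move 4 (U):
5 4 6
0 1 2
8 3 7

After move 5 (U):
0 4 6
5 1 2
8 3 7

After move 6 (R):
4 0 6
5 1 2
8 3 7

After move 7 (L):
0 4 6
5 1 2
8 3 7

After move 8 (D):
5 4 6
0 1 2
8 3 7

After move 9 (R):
5 4 6
1 0 2
8 3 7

After move 10 (L):
5 4 6
0 1 2
8 3 7

After move 11 (R):
5 4 6
1 0 2
8 3 7

After move 12 (R):
5 4 6
1 2 0
8 3 7

Answer: 5 4 6
1 2 0
8 3 7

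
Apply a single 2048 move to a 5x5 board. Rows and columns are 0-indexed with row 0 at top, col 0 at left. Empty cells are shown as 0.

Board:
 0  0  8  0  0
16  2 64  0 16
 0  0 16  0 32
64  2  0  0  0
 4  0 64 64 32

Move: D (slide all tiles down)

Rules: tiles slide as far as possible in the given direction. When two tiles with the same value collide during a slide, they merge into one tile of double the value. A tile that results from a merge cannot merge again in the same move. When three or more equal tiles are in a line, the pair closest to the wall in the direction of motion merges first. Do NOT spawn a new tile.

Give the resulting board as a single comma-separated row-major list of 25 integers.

Slide down:
col 0: [0, 16, 0, 64, 4] -> [0, 0, 16, 64, 4]
col 1: [0, 2, 0, 2, 0] -> [0, 0, 0, 0, 4]
col 2: [8, 64, 16, 0, 64] -> [0, 8, 64, 16, 64]
col 3: [0, 0, 0, 0, 64] -> [0, 0, 0, 0, 64]
col 4: [0, 16, 32, 0, 32] -> [0, 0, 0, 16, 64]

Answer: 0, 0, 0, 0, 0, 0, 0, 8, 0, 0, 16, 0, 64, 0, 0, 64, 0, 16, 0, 16, 4, 4, 64, 64, 64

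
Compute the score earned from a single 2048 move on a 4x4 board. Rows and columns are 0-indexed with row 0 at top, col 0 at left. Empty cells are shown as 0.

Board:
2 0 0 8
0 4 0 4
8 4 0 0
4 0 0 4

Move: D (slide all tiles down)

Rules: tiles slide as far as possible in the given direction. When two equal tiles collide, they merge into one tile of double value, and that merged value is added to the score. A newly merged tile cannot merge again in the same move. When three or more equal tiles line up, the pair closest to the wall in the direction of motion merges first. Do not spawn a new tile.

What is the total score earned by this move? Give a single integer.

Slide down:
col 0: [2, 0, 8, 4] -> [0, 2, 8, 4]  score +0 (running 0)
col 1: [0, 4, 4, 0] -> [0, 0, 0, 8]  score +8 (running 8)
col 2: [0, 0, 0, 0] -> [0, 0, 0, 0]  score +0 (running 8)
col 3: [8, 4, 0, 4] -> [0, 0, 8, 8]  score +8 (running 16)
Board after move:
0 0 0 0
2 0 0 0
8 0 0 8
4 8 0 8

Answer: 16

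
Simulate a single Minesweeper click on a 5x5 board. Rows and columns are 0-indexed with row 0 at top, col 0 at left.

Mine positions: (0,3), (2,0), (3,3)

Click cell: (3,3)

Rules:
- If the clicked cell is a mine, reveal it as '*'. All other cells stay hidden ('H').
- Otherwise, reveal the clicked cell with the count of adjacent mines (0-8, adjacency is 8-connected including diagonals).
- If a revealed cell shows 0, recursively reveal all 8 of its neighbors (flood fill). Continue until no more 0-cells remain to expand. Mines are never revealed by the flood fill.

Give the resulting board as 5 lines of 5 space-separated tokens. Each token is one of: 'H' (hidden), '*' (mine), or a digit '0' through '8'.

H H H H H
H H H H H
H H H H H
H H H * H
H H H H H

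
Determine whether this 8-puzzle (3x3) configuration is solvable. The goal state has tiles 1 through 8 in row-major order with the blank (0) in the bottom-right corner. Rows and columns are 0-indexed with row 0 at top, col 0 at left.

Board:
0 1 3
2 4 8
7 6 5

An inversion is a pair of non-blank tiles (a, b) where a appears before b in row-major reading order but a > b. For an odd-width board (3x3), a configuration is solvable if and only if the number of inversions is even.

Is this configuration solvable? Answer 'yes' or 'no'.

Inversions (pairs i<j in row-major order where tile[i] > tile[j] > 0): 7
7 is odd, so the puzzle is not solvable.

Answer: no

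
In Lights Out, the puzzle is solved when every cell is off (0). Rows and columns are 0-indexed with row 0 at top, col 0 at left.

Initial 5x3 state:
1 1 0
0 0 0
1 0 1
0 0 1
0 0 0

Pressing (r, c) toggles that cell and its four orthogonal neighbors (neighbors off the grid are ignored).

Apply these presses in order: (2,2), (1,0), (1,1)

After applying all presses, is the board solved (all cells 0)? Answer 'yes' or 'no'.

Answer: yes

Derivation:
After press 1 at (2,2):
1 1 0
0 0 1
1 1 0
0 0 0
0 0 0

After press 2 at (1,0):
0 1 0
1 1 1
0 1 0
0 0 0
0 0 0

After press 3 at (1,1):
0 0 0
0 0 0
0 0 0
0 0 0
0 0 0

Lights still on: 0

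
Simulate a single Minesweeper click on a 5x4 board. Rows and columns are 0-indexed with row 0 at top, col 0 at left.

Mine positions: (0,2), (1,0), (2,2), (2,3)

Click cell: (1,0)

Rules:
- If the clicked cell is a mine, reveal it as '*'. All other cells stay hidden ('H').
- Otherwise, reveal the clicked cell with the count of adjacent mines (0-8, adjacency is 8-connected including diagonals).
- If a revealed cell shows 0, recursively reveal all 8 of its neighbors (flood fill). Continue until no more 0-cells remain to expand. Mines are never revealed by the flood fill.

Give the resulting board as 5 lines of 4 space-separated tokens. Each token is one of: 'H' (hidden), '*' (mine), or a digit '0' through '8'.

H H H H
* H H H
H H H H
H H H H
H H H H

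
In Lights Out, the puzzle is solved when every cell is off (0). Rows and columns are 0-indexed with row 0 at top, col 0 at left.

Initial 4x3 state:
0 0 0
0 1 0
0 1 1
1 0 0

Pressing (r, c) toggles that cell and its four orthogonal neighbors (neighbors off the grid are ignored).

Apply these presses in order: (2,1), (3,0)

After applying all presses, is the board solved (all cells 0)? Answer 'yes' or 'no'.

After press 1 at (2,1):
0 0 0
0 0 0
1 0 0
1 1 0

After press 2 at (3,0):
0 0 0
0 0 0
0 0 0
0 0 0

Lights still on: 0

Answer: yes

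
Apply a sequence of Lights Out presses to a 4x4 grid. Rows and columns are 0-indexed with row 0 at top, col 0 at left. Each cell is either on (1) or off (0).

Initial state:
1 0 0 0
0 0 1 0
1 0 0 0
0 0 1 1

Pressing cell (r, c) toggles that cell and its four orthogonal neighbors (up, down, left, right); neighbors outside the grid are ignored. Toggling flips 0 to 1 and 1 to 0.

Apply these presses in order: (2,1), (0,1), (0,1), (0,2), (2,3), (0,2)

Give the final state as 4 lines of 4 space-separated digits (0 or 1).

Answer: 1 0 0 0
0 1 1 1
0 1 0 1
0 1 1 0

Derivation:
After press 1 at (2,1):
1 0 0 0
0 1 1 0
0 1 1 0
0 1 1 1

After press 2 at (0,1):
0 1 1 0
0 0 1 0
0 1 1 0
0 1 1 1

After press 3 at (0,1):
1 0 0 0
0 1 1 0
0 1 1 0
0 1 1 1

After press 4 at (0,2):
1 1 1 1
0 1 0 0
0 1 1 0
0 1 1 1

After press 5 at (2,3):
1 1 1 1
0 1 0 1
0 1 0 1
0 1 1 0

After press 6 at (0,2):
1 0 0 0
0 1 1 1
0 1 0 1
0 1 1 0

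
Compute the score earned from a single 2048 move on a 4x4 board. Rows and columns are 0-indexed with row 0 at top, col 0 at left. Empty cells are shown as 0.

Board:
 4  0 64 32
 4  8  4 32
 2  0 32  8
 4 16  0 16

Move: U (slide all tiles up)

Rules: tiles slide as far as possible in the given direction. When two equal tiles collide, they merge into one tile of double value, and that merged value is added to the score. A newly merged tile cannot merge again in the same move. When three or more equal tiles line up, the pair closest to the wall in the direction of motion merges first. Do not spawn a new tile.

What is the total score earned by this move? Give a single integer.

Slide up:
col 0: [4, 4, 2, 4] -> [8, 2, 4, 0]  score +8 (running 8)
col 1: [0, 8, 0, 16] -> [8, 16, 0, 0]  score +0 (running 8)
col 2: [64, 4, 32, 0] -> [64, 4, 32, 0]  score +0 (running 8)
col 3: [32, 32, 8, 16] -> [64, 8, 16, 0]  score +64 (running 72)
Board after move:
 8  8 64 64
 2 16  4  8
 4  0 32 16
 0  0  0  0

Answer: 72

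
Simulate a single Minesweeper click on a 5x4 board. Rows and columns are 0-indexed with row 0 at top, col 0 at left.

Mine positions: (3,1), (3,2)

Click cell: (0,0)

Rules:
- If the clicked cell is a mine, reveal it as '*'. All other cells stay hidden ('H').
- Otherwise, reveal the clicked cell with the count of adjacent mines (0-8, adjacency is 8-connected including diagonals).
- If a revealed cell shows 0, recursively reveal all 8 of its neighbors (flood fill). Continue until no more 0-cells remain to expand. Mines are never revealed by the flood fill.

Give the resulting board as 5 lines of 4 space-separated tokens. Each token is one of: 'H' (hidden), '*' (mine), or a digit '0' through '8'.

0 0 0 0
0 0 0 0
1 2 2 1
H H H H
H H H H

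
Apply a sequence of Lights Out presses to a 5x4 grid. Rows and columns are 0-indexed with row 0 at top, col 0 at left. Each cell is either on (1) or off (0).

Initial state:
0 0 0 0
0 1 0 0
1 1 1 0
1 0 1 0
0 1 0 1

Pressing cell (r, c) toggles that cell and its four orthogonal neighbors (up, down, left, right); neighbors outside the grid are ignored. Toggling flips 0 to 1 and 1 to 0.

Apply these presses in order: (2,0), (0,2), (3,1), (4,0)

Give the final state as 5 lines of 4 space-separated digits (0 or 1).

Answer: 0 1 1 1
1 1 1 0
0 1 1 0
0 1 0 0
1 1 0 1

Derivation:
After press 1 at (2,0):
0 0 0 0
1 1 0 0
0 0 1 0
0 0 1 0
0 1 0 1

After press 2 at (0,2):
0 1 1 1
1 1 1 0
0 0 1 0
0 0 1 0
0 1 0 1

After press 3 at (3,1):
0 1 1 1
1 1 1 0
0 1 1 0
1 1 0 0
0 0 0 1

After press 4 at (4,0):
0 1 1 1
1 1 1 0
0 1 1 0
0 1 0 0
1 1 0 1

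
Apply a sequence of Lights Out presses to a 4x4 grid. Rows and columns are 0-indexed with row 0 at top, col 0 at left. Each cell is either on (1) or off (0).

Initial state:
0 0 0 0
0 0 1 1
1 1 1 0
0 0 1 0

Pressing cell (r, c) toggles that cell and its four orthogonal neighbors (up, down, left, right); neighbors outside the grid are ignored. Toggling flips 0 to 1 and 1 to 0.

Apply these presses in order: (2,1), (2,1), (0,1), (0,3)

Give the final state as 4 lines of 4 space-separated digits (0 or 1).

After press 1 at (2,1):
0 0 0 0
0 1 1 1
0 0 0 0
0 1 1 0

After press 2 at (2,1):
0 0 0 0
0 0 1 1
1 1 1 0
0 0 1 0

After press 3 at (0,1):
1 1 1 0
0 1 1 1
1 1 1 0
0 0 1 0

After press 4 at (0,3):
1 1 0 1
0 1 1 0
1 1 1 0
0 0 1 0

Answer: 1 1 0 1
0 1 1 0
1 1 1 0
0 0 1 0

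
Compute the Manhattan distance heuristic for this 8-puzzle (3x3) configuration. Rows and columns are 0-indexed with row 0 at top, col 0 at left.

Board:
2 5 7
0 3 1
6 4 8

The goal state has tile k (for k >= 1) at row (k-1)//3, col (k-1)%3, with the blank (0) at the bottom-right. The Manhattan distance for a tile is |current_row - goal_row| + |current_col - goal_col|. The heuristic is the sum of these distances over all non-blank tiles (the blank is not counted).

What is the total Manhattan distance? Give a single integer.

Tile 2: at (0,0), goal (0,1), distance |0-0|+|0-1| = 1
Tile 5: at (0,1), goal (1,1), distance |0-1|+|1-1| = 1
Tile 7: at (0,2), goal (2,0), distance |0-2|+|2-0| = 4
Tile 3: at (1,1), goal (0,2), distance |1-0|+|1-2| = 2
Tile 1: at (1,2), goal (0,0), distance |1-0|+|2-0| = 3
Tile 6: at (2,0), goal (1,2), distance |2-1|+|0-2| = 3
Tile 4: at (2,1), goal (1,0), distance |2-1|+|1-0| = 2
Tile 8: at (2,2), goal (2,1), distance |2-2|+|2-1| = 1
Sum: 1 + 1 + 4 + 2 + 3 + 3 + 2 + 1 = 17

Answer: 17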